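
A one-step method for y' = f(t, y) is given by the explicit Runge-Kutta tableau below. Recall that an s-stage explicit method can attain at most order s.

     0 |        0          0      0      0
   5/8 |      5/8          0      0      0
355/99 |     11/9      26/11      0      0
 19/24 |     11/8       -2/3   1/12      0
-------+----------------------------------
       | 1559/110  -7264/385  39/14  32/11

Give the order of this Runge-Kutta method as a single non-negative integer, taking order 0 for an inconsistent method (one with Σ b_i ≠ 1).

2

b = (1559/110, -7264/385, 39/14, 32/11)
c = (0, 5/8, 355/99, 19/24)
Ac = (0, 0, 65/44, -35/297)
Σ b_i: 1559/110·1 + (-7264/385)·1 + 39/14·1 + 32/11·1 = 1 ✓
b·c: (-7264/385)·5/8 + 39/14·355/99 + 32/11·19/24 = 1/2 ✓
b·c²: (-7264/385)·25/64 + 39/14·126025/9801 + 32/11·361/576 = 197803/6534 ≠ 1/3 ⇒ order 2.
b·Ac: 39/14·65/44 + 32/11·(-35/297) = 690175/182952 ≠ 1/6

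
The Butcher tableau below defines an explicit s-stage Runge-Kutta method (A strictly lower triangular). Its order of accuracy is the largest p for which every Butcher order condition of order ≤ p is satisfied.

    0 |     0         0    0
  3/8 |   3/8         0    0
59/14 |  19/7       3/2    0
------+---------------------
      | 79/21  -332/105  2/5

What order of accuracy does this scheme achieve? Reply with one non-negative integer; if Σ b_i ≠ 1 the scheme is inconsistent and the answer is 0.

2

b = (79/21, -332/105, 2/5)
c = (0, 3/8, 59/14)
Ac = (0, 0, 9/16)
Σ b_i: 79/21·1 + (-332/105)·1 + 2/5·1 = 1 ✓
b·c: (-332/105)·3/8 + 2/5·59/14 = 1/2 ✓
b·c²: (-332/105)·9/64 + 2/5·3481/196 = 5221/784 ≠ 1/3 ⇒ order 2.
b·Ac: 2/5·9/16 = 9/40 ≠ 1/6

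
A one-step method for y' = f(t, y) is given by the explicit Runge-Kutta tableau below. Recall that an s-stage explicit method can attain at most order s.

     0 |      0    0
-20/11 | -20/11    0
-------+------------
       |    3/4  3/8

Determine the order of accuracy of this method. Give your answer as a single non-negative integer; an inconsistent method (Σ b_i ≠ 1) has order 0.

b = (3/4, 3/8)
c = (0, -20/11)
Σ b_i: 3/4·1 + 3/8·1 = 9/8 ≠ 1 ⇒ order 0.

0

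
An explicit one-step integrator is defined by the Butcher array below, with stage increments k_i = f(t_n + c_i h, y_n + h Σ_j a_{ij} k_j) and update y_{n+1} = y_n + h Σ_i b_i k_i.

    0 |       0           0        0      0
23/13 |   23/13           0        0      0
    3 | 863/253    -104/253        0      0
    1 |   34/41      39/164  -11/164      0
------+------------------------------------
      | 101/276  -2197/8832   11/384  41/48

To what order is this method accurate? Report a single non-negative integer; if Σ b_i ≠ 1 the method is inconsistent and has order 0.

b = (101/276, -2197/8832, 11/384, 41/48)
c = (0, 23/13, 3, 1)
Ac = (0, 0, -8/11, 9/41)
Σ b_i: 101/276·1 + (-2197/8832)·1 + 11/384·1 + 41/48·1 = 1 ✓
b·c: (-2197/8832)·23/13 + 11/384·3 + 41/48·1 = 1/2 ✓
b·c²: (-2197/8832)·529/169 + 11/384·9 + 41/48·1 = 1/3 ✓
b·Ac: 11/384·(-8/11) + 41/48·9/41 = 1/6 ✓
b·c³: (-2197/8832)·12167/2197 + 11/384·27 + 41/48·1 = 1/4 ✓
b·(c∘Ac): 11/384·(-24/11) + 41/48·9/41 = 1/8 ✓
b·Ac²: 11/384·(-184/143) + 41/48·75/533 = 1/12 ✓
b·A²c: 41/48·2/41 = 1/24 ✓; 4 stages ⇒ order 4.

4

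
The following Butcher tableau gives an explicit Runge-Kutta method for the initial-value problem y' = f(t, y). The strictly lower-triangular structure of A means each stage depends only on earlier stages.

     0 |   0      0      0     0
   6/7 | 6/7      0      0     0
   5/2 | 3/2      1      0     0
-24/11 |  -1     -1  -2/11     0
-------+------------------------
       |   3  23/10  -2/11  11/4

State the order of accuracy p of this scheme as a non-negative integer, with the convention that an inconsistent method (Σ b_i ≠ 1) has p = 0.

0

b = (3, 23/10, -2/11, 11/4)
c = (0, 6/7, 5/2, -24/11)
Ac = (0, 0, 6/7, -101/77)
Σ b_i: 3·1 + 23/10·1 + (-2/11)·1 + 11/4·1 = 1731/220 ≠ 1 ⇒ order 0.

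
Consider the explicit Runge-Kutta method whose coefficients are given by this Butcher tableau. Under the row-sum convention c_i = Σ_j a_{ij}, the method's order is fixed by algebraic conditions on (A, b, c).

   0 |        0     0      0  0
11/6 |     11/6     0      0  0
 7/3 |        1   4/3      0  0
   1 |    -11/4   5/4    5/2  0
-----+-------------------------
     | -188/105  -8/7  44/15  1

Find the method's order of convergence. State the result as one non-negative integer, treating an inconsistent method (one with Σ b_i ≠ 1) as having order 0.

b = (-188/105, -8/7, 44/15, 1)
c = (0, 11/6, 7/3, 1)
Ac = (0, 0, 22/9, 65/8)
Σ b_i: (-188/105)·1 + (-8/7)·1 + 44/15·1 + 1·1 = 1 ✓
b·c: (-8/7)·11/6 + 44/15·7/3 + 1·1 = 1811/315 ≠ 1/2 ⇒ order 1.

1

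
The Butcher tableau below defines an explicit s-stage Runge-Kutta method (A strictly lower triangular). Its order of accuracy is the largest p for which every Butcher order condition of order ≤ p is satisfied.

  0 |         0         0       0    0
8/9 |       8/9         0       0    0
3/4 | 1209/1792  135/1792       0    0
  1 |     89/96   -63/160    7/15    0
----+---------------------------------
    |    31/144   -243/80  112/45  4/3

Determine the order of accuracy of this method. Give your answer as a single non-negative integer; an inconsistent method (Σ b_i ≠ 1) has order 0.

4

b = (31/144, -243/80, 112/45, 4/3)
c = (0, 8/9, 3/4, 1)
Ac = (0, 0, 15/224, 0)
Σ b_i: 31/144·1 + (-243/80)·1 + 112/45·1 + 4/3·1 = 1 ✓
b·c: (-243/80)·8/9 + 112/45·3/4 + 4/3·1 = 1/2 ✓
b·c²: (-243/80)·64/81 + 112/45·9/16 + 4/3·1 = 1/3 ✓
b·Ac: 112/45·15/224 = 1/6 ✓
b·c³: (-243/80)·512/729 + 112/45·27/64 + 4/3·1 = 1/4 ✓
b·(c∘Ac): 112/45·45/896 = 1/8 ✓
b·Ac²: 112/45·5/84 + 4/3·(-7/144) = 1/12 ✓
b·A²c: 4/3·1/32 = 1/24 ✓; 4 stages ⇒ order 4.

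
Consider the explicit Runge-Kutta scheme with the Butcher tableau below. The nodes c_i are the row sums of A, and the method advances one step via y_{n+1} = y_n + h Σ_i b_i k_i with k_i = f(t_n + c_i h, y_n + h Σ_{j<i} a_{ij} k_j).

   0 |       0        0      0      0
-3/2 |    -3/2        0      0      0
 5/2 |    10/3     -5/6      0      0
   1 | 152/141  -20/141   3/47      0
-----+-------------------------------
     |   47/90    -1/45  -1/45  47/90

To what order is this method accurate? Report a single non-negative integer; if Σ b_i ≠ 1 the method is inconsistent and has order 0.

b = (47/90, -1/45, -1/45, 47/90)
c = (0, -3/2, 5/2, 1)
Ac = (0, 0, 5/4, 35/94)
Σ b_i: 47/90·1 + (-1/45)·1 + (-1/45)·1 + 47/90·1 = 1 ✓
b·c: (-1/45)·(-3/2) + (-1/45)·5/2 + 47/90·1 = 1/2 ✓
b·c²: (-1/45)·9/4 + (-1/45)·25/4 + 47/90·1 = 1/3 ✓
b·Ac: (-1/45)·5/4 + 47/90·35/94 = 1/6 ✓
b·c³: (-1/45)·(-27/8) + (-1/45)·125/8 + 47/90·1 = 1/4 ✓
b·(c∘Ac): (-1/45)·25/8 + 47/90·35/94 = 1/8 ✓
b·Ac²: (-1/45)·(-15/8) + 47/90·15/188 = 1/12 ✓
b·A²c: 47/90·15/188 = 1/24 ✓; 4 stages ⇒ order 4.

4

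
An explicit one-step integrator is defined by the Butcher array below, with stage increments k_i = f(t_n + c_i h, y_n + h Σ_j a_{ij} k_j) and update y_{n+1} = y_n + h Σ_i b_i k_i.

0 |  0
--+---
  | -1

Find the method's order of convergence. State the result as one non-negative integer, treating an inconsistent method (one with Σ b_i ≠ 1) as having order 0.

0

b = (-1)
c = (0)
Σ b_i: (-1)·1 = -1 ≠ 1 ⇒ order 0.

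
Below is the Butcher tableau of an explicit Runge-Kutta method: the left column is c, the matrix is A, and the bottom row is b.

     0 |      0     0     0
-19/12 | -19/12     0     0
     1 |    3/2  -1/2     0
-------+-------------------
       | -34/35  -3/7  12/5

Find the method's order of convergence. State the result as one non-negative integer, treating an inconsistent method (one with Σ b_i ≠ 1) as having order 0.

b = (-34/35, -3/7, 12/5)
c = (0, -19/12, 1)
Ac = (0, 0, 19/24)
Σ b_i: (-34/35)·1 + (-3/7)·1 + 12/5·1 = 1 ✓
b·c: (-3/7)·(-19/12) + 12/5·1 = 431/140 ≠ 1/2 ⇒ order 1.

1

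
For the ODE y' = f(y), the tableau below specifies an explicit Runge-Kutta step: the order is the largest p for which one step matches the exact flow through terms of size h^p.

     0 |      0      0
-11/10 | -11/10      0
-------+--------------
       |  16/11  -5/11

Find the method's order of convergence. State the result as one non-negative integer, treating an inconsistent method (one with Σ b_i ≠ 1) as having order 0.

b = (16/11, -5/11)
c = (0, -11/10)
Σ b_i: 16/11·1 + (-5/11)·1 = 1 ✓
b·c: (-5/11)·(-11/10) = 1/2 ✓; 2 stages ⇒ order 2.

2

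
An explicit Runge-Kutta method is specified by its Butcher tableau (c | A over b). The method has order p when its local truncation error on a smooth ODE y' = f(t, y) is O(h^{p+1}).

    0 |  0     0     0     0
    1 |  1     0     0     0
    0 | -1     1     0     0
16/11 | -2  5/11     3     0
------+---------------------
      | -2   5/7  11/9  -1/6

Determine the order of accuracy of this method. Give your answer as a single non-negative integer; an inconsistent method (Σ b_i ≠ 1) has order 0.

b = (-2, 5/7, 11/9, -1/6)
c = (0, 1, 0, 16/11)
Ac = (0, 0, 1, 5/11)
Σ b_i: (-2)·1 + 5/7·1 + 11/9·1 + (-1/6)·1 = -29/126 ≠ 1 ⇒ order 0.

0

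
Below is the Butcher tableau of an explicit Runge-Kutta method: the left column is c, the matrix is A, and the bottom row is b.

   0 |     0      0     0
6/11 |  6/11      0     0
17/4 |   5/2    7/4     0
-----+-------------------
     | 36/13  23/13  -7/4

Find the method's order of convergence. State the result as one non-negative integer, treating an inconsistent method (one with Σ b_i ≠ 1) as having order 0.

0

b = (36/13, 23/13, -7/4)
c = (0, 6/11, 17/4)
Ac = (0, 0, 21/22)
Σ b_i: 36/13·1 + 23/13·1 + (-7/4)·1 = 145/52 ≠ 1 ⇒ order 0.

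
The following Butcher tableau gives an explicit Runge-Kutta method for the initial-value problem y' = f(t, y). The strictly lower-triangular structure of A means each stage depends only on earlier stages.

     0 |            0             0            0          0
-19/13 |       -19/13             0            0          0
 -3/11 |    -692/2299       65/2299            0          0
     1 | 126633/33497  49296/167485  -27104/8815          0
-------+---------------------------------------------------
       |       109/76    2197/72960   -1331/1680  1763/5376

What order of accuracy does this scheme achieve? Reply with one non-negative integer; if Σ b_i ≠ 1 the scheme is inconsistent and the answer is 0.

b = (109/76, 2197/72960, -1331/1680, 1763/5376)
c = (0, -19/13, -3/11, 1)
Ac = (0, 0, -5/121, 720/1763)
Σ b_i: 109/76·1 + 2197/72960·1 + (-1331/1680)·1 + 1763/5376·1 = 1 ✓
b·c: 2197/72960·(-19/13) + (-1331/1680)·(-3/11) + 1763/5376·1 = 1/2 ✓
b·c²: 2197/72960·361/169 + (-1331/1680)·9/121 + 1763/5376·1 = 1/3 ✓
b·Ac: (-1331/1680)·(-5/121) + 1763/5376·720/1763 = 1/6 ✓
b·c³: 2197/72960·(-6859/2197) + (-1331/1680)·(-27/1331) + 1763/5376·1 = 1/4 ✓
b·(c∘Ac): (-1331/1680)·15/1331 + 1763/5376·720/1763 = 1/8 ✓
b·Ac²: (-1331/1680)·95/1573 + 1763/5376·9168/22919 = 1/12 ✓
b·A²c: 1763/5376·224/1763 = 1/24 ✓; 4 stages ⇒ order 4.

4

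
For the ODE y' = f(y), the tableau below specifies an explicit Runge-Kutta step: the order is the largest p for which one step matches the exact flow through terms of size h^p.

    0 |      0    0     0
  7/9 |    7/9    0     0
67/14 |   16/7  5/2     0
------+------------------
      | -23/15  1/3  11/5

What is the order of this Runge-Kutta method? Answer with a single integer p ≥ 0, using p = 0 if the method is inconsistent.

1

b = (-23/15, 1/3, 11/5)
c = (0, 7/9, 67/14)
Ac = (0, 0, 35/18)
Σ b_i: (-23/15)·1 + 1/3·1 + 11/5·1 = 1 ✓
b·c: 1/3·7/9 + 11/5·67/14 = 20389/1890 ≠ 1/2 ⇒ order 1.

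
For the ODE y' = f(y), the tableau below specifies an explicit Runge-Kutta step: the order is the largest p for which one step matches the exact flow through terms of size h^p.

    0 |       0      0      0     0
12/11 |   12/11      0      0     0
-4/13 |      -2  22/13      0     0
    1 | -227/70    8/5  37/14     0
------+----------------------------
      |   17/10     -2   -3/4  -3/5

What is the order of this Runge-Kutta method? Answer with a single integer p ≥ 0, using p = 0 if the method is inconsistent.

b = (17/10, -2, -3/4, -3/5)
c = (0, 12/11, -4/13, 1)
Ac = (0, 0, 24/13, 4666/5005)
Σ b_i: 17/10·1 + (-2)·1 + (-3/4)·1 + (-3/5)·1 = -33/20 ≠ 1 ⇒ order 0.

0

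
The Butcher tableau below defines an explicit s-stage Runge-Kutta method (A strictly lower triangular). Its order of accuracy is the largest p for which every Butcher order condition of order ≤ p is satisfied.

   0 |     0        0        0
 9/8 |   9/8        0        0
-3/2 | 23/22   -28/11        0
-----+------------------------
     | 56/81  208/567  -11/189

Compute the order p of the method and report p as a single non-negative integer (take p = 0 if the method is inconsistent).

3

b = (56/81, 208/567, -11/189)
c = (0, 9/8, -3/2)
Ac = (0, 0, -63/22)
Σ b_i: 56/81·1 + 208/567·1 + (-11/189)·1 = 1 ✓
b·c: 208/567·9/8 + (-11/189)·(-3/2) = 1/2 ✓
b·c²: 208/567·81/64 + (-11/189)·9/4 = 1/3 ✓
b·Ac: (-11/189)·(-63/22) = 1/6 ✓; 3 stages ⇒ order 3.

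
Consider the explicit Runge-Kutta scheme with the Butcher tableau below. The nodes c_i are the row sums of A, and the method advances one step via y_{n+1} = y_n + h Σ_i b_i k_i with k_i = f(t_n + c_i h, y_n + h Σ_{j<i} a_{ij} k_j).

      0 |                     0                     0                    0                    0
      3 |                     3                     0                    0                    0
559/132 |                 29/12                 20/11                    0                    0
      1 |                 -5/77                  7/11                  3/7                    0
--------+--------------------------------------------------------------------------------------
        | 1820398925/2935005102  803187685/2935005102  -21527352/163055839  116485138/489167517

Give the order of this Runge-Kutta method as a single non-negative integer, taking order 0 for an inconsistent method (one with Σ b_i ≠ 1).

b = (1820398925/2935005102, 803187685/2935005102, -21527352/163055839, 116485138/489167517)
c = (0, 3, 559/132, 1)
Ac = (0, 0, 60/11, 1147/308)
Σ b_i: 1820398925/2935005102·1 + 803187685/2935005102·1 + (-21527352/163055839)·1 + 116485138/489167517·1 = 1 ✓
b·c: 803187685/2935005102·3 + (-21527352/163055839)·559/132 + 116485138/489167517·1 = 1/2 ✓
b·c²: 803187685/2935005102·9 + (-21527352/163055839)·312481/17424 + 116485138/489167517·1 = 1/3 ✓
b·Ac: (-21527352/163055839)·60/11 + 116485138/489167517·1147/308 = 1/6 ✓
b·c³: 803187685/2935005102·27 + (-21527352/163055839)·174676879/2299968 + 116485138/489167517·1 = -103313552605/43046741496 ≠ 1/4 ⇒ order 3.
b·(c∘Ac): (-21527352/163055839)·2795/121 + 116485138/489167517·1147/308 = -2115996881/978335034 ≠ 1/8
b·Ac²: (-21527352/163055839)·180/11 + 116485138/489167517·545329/40656 = 133490737693/129140224488 ≠ 1/12
b·A²c: 116485138/489167517·180/77 = 90767640/163055839 ≠ 1/24

3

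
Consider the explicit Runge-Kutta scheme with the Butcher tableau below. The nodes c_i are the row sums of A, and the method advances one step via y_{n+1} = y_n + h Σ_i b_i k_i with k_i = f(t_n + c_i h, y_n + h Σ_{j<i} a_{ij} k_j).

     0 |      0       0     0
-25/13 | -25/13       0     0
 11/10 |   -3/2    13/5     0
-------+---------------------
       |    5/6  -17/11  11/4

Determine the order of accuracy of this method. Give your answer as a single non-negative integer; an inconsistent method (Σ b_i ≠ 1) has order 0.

0

b = (5/6, -17/11, 11/4)
c = (0, -25/13, 11/10)
Ac = (0, 0, -5)
Σ b_i: 5/6·1 + (-17/11)·1 + 11/4·1 = 269/132 ≠ 1 ⇒ order 0.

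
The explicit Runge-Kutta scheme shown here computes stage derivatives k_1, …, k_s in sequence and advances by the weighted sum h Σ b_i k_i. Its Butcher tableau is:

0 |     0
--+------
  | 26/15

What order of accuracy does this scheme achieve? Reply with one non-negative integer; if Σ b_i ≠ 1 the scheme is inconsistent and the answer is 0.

b = (26/15)
c = (0)
Σ b_i: 26/15·1 = 26/15 ≠ 1 ⇒ order 0.

0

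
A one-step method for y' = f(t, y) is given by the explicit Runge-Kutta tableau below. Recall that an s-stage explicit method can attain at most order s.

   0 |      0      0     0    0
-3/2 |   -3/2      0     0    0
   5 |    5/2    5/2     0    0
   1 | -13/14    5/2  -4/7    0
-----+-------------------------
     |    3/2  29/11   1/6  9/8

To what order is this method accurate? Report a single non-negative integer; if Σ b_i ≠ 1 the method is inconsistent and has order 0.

b = (3/2, 29/11, 1/6, 9/8)
c = (0, -3/2, 5, 1)
Ac = (0, 0, -15/4, -185/28)
Σ b_i: 3/2·1 + 29/11·1 + 1/6·1 + 9/8·1 = 1433/264 ≠ 1 ⇒ order 0.

0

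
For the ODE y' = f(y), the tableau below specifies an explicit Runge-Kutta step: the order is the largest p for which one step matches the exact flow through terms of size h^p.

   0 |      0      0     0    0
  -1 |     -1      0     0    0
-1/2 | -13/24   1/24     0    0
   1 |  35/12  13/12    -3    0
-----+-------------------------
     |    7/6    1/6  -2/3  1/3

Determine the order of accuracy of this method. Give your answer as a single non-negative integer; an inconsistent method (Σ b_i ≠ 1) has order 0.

4

b = (7/6, 1/6, -2/3, 1/3)
c = (0, -1, -1/2, 1)
Ac = (0, 0, -1/24, 5/12)
Σ b_i: 7/6·1 + 1/6·1 + (-2/3)·1 + 1/3·1 = 1 ✓
b·c: 1/6·(-1) + (-2/3)·(-1/2) + 1/3·1 = 1/2 ✓
b·c²: 1/6·1 + (-2/3)·1/4 + 1/3·1 = 1/3 ✓
b·Ac: (-2/3)·(-1/24) + 1/3·5/12 = 1/6 ✓
b·c³: 1/6·(-1) + (-2/3)·(-1/8) + 1/3·1 = 1/4 ✓
b·(c∘Ac): (-2/3)·1/48 + 1/3·5/12 = 1/8 ✓
b·Ac²: (-2/3)·1/24 + 1/3·1/3 = 1/12 ✓
b·A²c: 1/3·1/8 = 1/24 ✓; 4 stages ⇒ order 4.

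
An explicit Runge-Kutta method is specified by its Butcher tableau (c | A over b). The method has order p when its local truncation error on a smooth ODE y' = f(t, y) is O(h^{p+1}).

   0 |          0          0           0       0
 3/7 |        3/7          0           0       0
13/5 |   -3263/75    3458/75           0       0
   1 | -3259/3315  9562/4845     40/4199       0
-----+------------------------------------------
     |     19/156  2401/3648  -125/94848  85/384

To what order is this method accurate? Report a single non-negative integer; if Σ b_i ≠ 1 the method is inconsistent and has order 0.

4

b = (19/156, 2401/3648, -125/94848, 85/384)
c = (0, 3/7, 13/5, 1)
Ac = (0, 0, 494/25, 74/85)
Σ b_i: 19/156·1 + 2401/3648·1 + (-125/94848)·1 + 85/384·1 = 1 ✓
b·c: 2401/3648·3/7 + (-125/94848)·13/5 + 85/384·1 = 1/2 ✓
b·c²: 2401/3648·9/49 + (-125/94848)·169/25 + 85/384·1 = 1/3 ✓
b·Ac: (-125/94848)·494/25 + 85/384·74/85 = 1/6 ✓
b·c³: 2401/3648·27/343 + (-125/94848)·2197/125 + 85/384·1 = 1/4 ✓
b·(c∘Ac): (-125/94848)·6422/125 + 85/384·74/85 = 1/8 ✓
b·Ac²: (-125/94848)·1482/175 + 85/384·254/595 = 1/12 ✓
b·A²c: 85/384·16/85 = 1/24 ✓; 4 stages ⇒ order 4.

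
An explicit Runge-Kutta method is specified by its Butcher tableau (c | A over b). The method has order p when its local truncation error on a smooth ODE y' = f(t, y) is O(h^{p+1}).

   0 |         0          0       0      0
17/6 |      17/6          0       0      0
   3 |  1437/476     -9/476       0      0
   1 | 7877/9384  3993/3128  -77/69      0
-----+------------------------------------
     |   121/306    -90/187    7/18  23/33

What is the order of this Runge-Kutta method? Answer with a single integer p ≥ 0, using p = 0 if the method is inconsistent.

b = (121/306, -90/187, 7/18, 23/33)
c = (0, 17/6, 3, 1)
Ac = (0, 0, -3/56, 99/368)
Σ b_i: 121/306·1 + (-90/187)·1 + 7/18·1 + 23/33·1 = 1 ✓
b·c: (-90/187)·17/6 + 7/18·3 + 23/33·1 = 1/2 ✓
b·c²: (-90/187)·289/36 + 7/18·9 + 23/33·1 = 1/3 ✓
b·Ac: 7/18·(-3/56) + 23/33·99/368 = 1/6 ✓
b·c³: (-90/187)·4913/216 + 7/18·27 + 23/33·1 = 1/4 ✓
b·(c∘Ac): 7/18·(-9/56) + 23/33·99/368 = 1/8 ✓
b·Ac²: 7/18·(-17/112) + 23/33·451/2208 = 1/12 ✓
b·A²c: 23/33·11/184 = 1/24 ✓; 4 stages ⇒ order 4.

4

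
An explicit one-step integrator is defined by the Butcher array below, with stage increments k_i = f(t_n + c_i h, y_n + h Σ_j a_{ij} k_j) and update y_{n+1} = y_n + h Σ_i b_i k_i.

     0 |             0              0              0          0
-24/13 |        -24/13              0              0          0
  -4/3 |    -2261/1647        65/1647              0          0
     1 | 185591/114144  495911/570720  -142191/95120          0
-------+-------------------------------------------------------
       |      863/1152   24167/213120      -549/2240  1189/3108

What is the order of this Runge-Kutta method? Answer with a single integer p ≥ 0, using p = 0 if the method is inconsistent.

b = (863/1152, 24167/213120, -549/2240, 1189/3108)
c = (0, -24/13, -4/3, 1)
Ac = (0, 0, -40/549, 925/2378)
Σ b_i: 863/1152·1 + 24167/213120·1 + (-549/2240)·1 + 1189/3108·1 = 1 ✓
b·c: 24167/213120·(-24/13) + (-549/2240)·(-4/3) + 1189/3108·1 = 1/2 ✓
b·c²: 24167/213120·576/169 + (-549/2240)·16/9 + 1189/3108·1 = 1/3 ✓
b·Ac: (-549/2240)·(-40/549) + 1189/3108·925/2378 = 1/6 ✓
b·c³: 24167/213120·(-13824/2197) + (-549/2240)·(-64/27) + 1189/3108·1 = 1/4 ✓
b·(c∘Ac): (-549/2240)·160/1647 + 1189/3108·925/2378 = 1/8 ✓
b·Ac²: (-549/2240)·320/2379 + 1189/3108·4699/15457 = 1/12 ✓
b·A²c: 1189/3108·259/2378 = 1/24 ✓; 4 stages ⇒ order 4.

4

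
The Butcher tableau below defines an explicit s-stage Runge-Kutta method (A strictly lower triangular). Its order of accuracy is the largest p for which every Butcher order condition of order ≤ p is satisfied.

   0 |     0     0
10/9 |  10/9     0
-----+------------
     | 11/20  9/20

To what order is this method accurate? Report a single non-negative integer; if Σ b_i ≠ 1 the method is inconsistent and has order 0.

b = (11/20, 9/20)
c = (0, 10/9)
Σ b_i: 11/20·1 + 9/20·1 = 1 ✓
b·c: 9/20·10/9 = 1/2 ✓; 2 stages ⇒ order 2.

2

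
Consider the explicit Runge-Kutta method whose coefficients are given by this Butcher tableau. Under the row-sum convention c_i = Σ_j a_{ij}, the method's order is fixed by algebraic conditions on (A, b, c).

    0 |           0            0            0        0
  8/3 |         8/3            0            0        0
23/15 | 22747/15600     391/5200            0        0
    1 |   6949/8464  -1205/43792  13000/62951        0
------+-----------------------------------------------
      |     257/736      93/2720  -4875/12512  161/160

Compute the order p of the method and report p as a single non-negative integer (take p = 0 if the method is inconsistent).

4

b = (257/736, 93/2720, -4875/12512, 161/160)
c = (0, 8/3, 23/15, 1)
Ac = (0, 0, 391/1950, 235/966)
Σ b_i: 257/736·1 + 93/2720·1 + (-4875/12512)·1 + 161/160·1 = 1 ✓
b·c: 93/2720·8/3 + (-4875/12512)·23/15 + 161/160·1 = 1/2 ✓
b·c²: 93/2720·64/9 + (-4875/12512)·529/225 + 161/160·1 = 1/3 ✓
b·Ac: (-4875/12512)·391/1950 + 161/160·235/966 = 1/6 ✓
b·c³: 93/2720·512/27 + (-4875/12512)·12167/3375 + 161/160·1 = 1/4 ✓
b·(c∘Ac): (-4875/12512)·8993/29250 + 161/160·235/966 = 1/8 ✓
b·Ac²: (-4875/12512)·1564/2925 + 161/160·20/69 = 1/12 ✓
b·A²c: 161/160·20/483 = 1/24 ✓; 4 stages ⇒ order 4.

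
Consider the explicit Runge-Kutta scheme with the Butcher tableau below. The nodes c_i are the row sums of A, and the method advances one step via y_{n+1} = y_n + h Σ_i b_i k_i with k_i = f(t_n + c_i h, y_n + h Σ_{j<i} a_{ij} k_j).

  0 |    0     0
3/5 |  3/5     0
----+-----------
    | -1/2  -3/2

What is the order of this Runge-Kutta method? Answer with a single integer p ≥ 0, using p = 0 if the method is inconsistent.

0

b = (-1/2, -3/2)
c = (0, 3/5)
Σ b_i: (-1/2)·1 + (-3/2)·1 = -2 ≠ 1 ⇒ order 0.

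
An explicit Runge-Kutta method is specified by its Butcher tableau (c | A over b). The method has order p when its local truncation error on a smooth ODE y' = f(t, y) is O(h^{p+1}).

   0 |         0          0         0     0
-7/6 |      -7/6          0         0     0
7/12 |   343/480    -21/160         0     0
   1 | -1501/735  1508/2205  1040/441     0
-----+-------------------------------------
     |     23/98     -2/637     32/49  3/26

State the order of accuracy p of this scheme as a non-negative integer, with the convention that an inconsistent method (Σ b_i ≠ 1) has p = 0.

b = (23/98, -2/637, 32/49, 3/26)
c = (0, -7/6, 7/12, 1)
Ac = (0, 0, 49/320, 26/45)
Σ b_i: 23/98·1 + (-2/637)·1 + 32/49·1 + 3/26·1 = 1 ✓
b·c: (-2/637)·(-7/6) + 32/49·7/12 + 3/26·1 = 1/2 ✓
b·c²: (-2/637)·49/36 + 32/49·49/144 + 3/26·1 = 1/3 ✓
b·Ac: 32/49·49/320 + 3/26·26/45 = 1/6 ✓
b·c³: (-2/637)·(-343/216) + 32/49·343/1728 + 3/26·1 = 1/4 ✓
b·(c∘Ac): 32/49·343/3840 + 3/26·26/45 = 1/8 ✓
b·Ac²: 32/49·(-343/1920) + 3/26·26/15 = 1/12 ✓
b·A²c: 3/26·13/36 = 1/24 ✓; 4 stages ⇒ order 4.

4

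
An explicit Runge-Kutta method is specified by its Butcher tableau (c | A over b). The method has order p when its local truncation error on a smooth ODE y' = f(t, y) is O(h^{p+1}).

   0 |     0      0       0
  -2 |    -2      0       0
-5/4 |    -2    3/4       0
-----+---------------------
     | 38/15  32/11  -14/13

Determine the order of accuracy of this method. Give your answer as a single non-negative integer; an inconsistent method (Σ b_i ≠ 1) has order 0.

b = (38/15, 32/11, -14/13)
c = (0, -2, -5/4)
Ac = (0, 0, -3/2)
Σ b_i: 38/15·1 + 32/11·1 + (-14/13)·1 = 9364/2145 ≠ 1 ⇒ order 0.

0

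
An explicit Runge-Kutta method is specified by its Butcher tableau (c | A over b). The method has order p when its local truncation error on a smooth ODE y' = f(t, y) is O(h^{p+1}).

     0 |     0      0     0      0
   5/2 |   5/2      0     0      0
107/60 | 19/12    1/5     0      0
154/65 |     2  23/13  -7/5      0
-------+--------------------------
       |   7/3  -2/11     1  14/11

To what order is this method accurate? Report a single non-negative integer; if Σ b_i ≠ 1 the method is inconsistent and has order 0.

b = (7/3, -2/11, 1, 14/11)
c = (0, 5/2, 107/60, 154/65)
Ac = (0, 0, 1/2, 7513/3900)
Σ b_i: 7/3·1 + (-2/11)·1 + 1·1 + 14/11·1 = 146/33 ≠ 1 ⇒ order 0.

0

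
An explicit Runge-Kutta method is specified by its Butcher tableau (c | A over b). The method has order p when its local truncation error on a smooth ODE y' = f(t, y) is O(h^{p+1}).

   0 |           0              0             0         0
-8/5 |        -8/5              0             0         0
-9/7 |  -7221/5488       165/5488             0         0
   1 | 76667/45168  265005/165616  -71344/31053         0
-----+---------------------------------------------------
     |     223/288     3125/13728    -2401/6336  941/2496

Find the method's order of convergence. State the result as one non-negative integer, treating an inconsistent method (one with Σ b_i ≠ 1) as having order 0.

b = (223/288, 3125/13728, -2401/6336, 941/2496)
c = (0, -8/5, -9/7, 1)
Ac = (0, 0, -33/686, 741/1882)
Σ b_i: 223/288·1 + 3125/13728·1 + (-2401/6336)·1 + 941/2496·1 = 1 ✓
b·c: 3125/13728·(-8/5) + (-2401/6336)·(-9/7) + 941/2496·1 = 1/2 ✓
b·c²: 3125/13728·64/25 + (-2401/6336)·81/49 + 941/2496·1 = 1/3 ✓
b·Ac: (-2401/6336)·(-33/686) + 941/2496·741/1882 = 1/6 ✓
b·c³: 3125/13728·(-512/125) + (-2401/6336)·(-729/343) + 941/2496·1 = 1/4 ✓
b·(c∘Ac): (-2401/6336)·297/4802 + 941/2496·741/1882 = 1/8 ✓
b·Ac²: (-2401/6336)·132/1715 + 941/2496·1404/4705 = 1/12 ✓
b·A²c: 941/2496·104/941 = 1/24 ✓; 4 stages ⇒ order 4.

4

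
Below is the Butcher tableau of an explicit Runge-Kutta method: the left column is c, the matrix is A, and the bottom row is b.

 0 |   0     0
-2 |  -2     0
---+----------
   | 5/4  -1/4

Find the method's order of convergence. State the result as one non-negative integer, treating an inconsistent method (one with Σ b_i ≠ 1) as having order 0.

2

b = (5/4, -1/4)
c = (0, -2)
Σ b_i: 5/4·1 + (-1/4)·1 = 1 ✓
b·c: (-1/4)·(-2) = 1/2 ✓; 2 stages ⇒ order 2.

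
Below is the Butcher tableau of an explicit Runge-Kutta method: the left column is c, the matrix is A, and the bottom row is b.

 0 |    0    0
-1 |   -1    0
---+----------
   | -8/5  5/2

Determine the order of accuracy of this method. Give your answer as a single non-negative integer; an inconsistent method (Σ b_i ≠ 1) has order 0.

0

b = (-8/5, 5/2)
c = (0, -1)
Σ b_i: (-8/5)·1 + 5/2·1 = 9/10 ≠ 1 ⇒ order 0.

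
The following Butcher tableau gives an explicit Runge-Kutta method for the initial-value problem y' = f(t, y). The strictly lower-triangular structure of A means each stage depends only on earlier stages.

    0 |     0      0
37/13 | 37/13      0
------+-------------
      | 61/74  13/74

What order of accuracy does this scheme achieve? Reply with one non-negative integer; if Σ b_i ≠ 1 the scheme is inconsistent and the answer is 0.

2

b = (61/74, 13/74)
c = (0, 37/13)
Σ b_i: 61/74·1 + 13/74·1 = 1 ✓
b·c: 13/74·37/13 = 1/2 ✓; 2 stages ⇒ order 2.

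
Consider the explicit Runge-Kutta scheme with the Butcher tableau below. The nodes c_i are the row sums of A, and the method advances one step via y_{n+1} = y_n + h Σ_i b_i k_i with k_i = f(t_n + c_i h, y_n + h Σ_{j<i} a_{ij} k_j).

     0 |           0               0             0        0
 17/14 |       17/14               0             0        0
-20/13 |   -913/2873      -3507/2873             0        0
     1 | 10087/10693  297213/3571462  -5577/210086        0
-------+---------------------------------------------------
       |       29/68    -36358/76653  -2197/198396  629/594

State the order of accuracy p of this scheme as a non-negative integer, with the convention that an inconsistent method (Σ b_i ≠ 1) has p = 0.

b = (29/68, -36358/76653, -2197/198396, 629/594)
c = (0, 17/14, -20/13, 1)
Ac = (0, 0, -501/338, 21/148)
Σ b_i: 29/68·1 + (-36358/76653)·1 + (-2197/198396)·1 + 629/594·1 = 1 ✓
b·c: (-36358/76653)·17/14 + (-2197/198396)·(-20/13) + 629/594·1 = 1/2 ✓
b·c²: (-36358/76653)·289/196 + (-2197/198396)·400/169 + 629/594·1 = 1/3 ✓
b·Ac: (-2197/198396)·(-501/338) + 629/594·21/148 = 1/6 ✓
b·c³: (-36358/76653)·4913/2744 + (-2197/198396)·(-8000/2197) + 629/594·1 = 1/4 ✓
b·(c∘Ac): (-2197/198396)·5010/2197 + 629/594·21/148 = 1/8 ✓
b·Ac²: (-2197/198396)·(-8517/4732) + 629/594·57/952 = 1/12 ✓
b·A²c: 629/594·99/2516 = 1/24 ✓; 4 stages ⇒ order 4.

4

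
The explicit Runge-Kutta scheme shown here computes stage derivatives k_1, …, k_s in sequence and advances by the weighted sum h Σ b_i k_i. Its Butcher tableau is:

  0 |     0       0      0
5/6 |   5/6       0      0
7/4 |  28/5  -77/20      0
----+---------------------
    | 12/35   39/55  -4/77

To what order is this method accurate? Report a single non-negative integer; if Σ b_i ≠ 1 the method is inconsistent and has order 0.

3

b = (12/35, 39/55, -4/77)
c = (0, 5/6, 7/4)
Ac = (0, 0, -77/24)
Σ b_i: 12/35·1 + 39/55·1 + (-4/77)·1 = 1 ✓
b·c: 39/55·5/6 + (-4/77)·7/4 = 1/2 ✓
b·c²: 39/55·25/36 + (-4/77)·49/16 = 1/3 ✓
b·Ac: (-4/77)·(-77/24) = 1/6 ✓; 3 stages ⇒ order 3.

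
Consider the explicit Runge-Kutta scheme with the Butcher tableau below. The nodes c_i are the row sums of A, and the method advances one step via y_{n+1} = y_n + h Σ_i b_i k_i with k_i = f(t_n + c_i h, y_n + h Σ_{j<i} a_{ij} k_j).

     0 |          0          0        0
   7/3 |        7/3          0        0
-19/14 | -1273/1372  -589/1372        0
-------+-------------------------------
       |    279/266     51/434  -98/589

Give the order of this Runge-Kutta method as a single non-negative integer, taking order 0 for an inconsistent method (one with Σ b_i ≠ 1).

3

b = (279/266, 51/434, -98/589)
c = (0, 7/3, -19/14)
Ac = (0, 0, -589/588)
Σ b_i: 279/266·1 + 51/434·1 + (-98/589)·1 = 1 ✓
b·c: 51/434·7/3 + (-98/589)·(-19/14) = 1/2 ✓
b·c²: 51/434·49/9 + (-98/589)·361/196 = 1/3 ✓
b·Ac: (-98/589)·(-589/588) = 1/6 ✓; 3 stages ⇒ order 3.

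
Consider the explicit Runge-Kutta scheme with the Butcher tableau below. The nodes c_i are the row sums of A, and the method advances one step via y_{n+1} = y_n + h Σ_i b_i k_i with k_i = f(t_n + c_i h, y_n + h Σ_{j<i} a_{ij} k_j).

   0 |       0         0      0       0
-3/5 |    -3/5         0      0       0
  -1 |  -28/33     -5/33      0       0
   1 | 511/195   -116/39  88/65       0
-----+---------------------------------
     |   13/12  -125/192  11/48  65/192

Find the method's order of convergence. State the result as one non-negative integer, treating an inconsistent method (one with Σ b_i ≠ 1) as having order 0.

b = (13/12, -125/192, 11/48, 65/192)
c = (0, -3/5, -1, 1)
Ac = (0, 0, 1/11, 28/65)
Σ b_i: 13/12·1 + (-125/192)·1 + 11/48·1 + 65/192·1 = 1 ✓
b·c: (-125/192)·(-3/5) + 11/48·(-1) + 65/192·1 = 1/2 ✓
b·c²: (-125/192)·9/25 + 11/48·1 + 65/192·1 = 1/3 ✓
b·Ac: 11/48·1/11 + 65/192·28/65 = 1/6 ✓
b·c³: (-125/192)·(-27/125) + 11/48·(-1) + 65/192·1 = 1/4 ✓
b·(c∘Ac): 11/48·(-1/11) + 65/192·28/65 = 1/8 ✓
b·Ac²: 11/48·(-3/55) + 65/192·92/325 = 1/12 ✓
b·A²c: 65/192·8/65 = 1/24 ✓; 4 stages ⇒ order 4.

4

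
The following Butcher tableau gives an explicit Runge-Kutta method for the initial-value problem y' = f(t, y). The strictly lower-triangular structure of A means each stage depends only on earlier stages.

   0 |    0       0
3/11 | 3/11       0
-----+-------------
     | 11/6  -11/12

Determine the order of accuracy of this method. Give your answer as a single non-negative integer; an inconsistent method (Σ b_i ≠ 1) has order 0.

0

b = (11/6, -11/12)
c = (0, 3/11)
Σ b_i: 11/6·1 + (-11/12)·1 = 11/12 ≠ 1 ⇒ order 0.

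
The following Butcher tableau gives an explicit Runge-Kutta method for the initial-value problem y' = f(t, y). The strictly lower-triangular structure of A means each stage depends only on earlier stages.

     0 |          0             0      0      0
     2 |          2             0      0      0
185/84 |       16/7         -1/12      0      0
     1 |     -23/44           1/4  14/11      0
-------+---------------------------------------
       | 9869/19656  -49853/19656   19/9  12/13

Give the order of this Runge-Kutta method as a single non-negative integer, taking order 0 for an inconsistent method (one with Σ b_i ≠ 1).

b = (9869/19656, -49853/19656, 19/9, 12/13)
c = (0, 2, 185/84, 1)
Ac = (0, 0, -1/6, 109/33)
Σ b_i: 9869/19656·1 + (-49853/19656)·1 + 19/9·1 + 12/13·1 = 1 ✓
b·c: (-49853/19656)·2 + 19/9·185/84 + 12/13·1 = 1/2 ✓
b·c²: (-49853/19656)·4 + 19/9·34225/7056 + 12/13·1 = 840319/825552 ≠ 1/3 ⇒ order 2.
b·Ac: 19/9·(-1/6) + 12/13·109/33 = 20827/7722 ≠ 1/6

2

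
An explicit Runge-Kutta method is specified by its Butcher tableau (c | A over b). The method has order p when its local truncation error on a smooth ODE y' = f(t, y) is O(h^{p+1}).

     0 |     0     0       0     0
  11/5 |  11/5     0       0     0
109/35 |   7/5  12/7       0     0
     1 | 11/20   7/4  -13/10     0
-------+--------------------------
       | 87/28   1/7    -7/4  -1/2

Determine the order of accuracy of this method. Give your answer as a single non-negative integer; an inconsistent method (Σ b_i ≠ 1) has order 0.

b = (87/28, 1/7, -7/4, -1/2)
c = (0, 11/5, 109/35, 1)
Ac = (0, 0, 132/35, -139/700)
Σ b_i: 87/28·1 + 1/7·1 + (-7/4)·1 + (-1/2)·1 = 1 ✓
b·c: 1/7·11/5 + (-7/4)·109/35 + (-1/2)·1 = -789/140 ≠ 1/2 ⇒ order 1.

1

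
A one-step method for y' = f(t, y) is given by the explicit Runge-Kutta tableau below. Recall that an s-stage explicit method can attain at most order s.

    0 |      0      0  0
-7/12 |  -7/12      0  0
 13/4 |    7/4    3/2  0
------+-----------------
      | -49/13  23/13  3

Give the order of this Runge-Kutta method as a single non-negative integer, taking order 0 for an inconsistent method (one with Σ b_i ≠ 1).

b = (-49/13, 23/13, 3)
c = (0, -7/12, 13/4)
Ac = (0, 0, -7/8)
Σ b_i: (-49/13)·1 + 23/13·1 + 3·1 = 1 ✓
b·c: 23/13·(-7/12) + 3·13/4 = 340/39 ≠ 1/2 ⇒ order 1.

1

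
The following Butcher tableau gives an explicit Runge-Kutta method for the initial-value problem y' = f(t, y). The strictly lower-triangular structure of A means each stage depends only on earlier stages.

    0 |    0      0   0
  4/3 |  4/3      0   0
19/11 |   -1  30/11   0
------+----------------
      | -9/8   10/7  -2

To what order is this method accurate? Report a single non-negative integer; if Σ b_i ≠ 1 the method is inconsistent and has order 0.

b = (-9/8, 10/7, -2)
c = (0, 4/3, 19/11)
Ac = (0, 0, 40/11)
Σ b_i: (-9/8)·1 + 10/7·1 + (-2)·1 = -95/56 ≠ 1 ⇒ order 0.

0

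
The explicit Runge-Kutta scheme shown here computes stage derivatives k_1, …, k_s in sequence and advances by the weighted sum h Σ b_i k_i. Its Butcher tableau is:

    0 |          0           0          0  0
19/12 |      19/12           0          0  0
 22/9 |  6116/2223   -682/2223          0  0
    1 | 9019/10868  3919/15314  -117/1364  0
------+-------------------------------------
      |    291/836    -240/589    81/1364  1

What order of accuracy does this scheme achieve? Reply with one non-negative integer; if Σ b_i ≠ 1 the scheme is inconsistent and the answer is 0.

b = (291/836, -240/589, 81/1364, 1)
c = (0, 19/12, 22/9, 1)
Ac = (0, 0, -341/702, 61/312)
Σ b_i: 291/836·1 + (-240/589)·1 + 81/1364·1 + 1·1 = 1 ✓
b·c: (-240/589)·19/12 + 81/1364·22/9 + 1·1 = 1/2 ✓
b·c²: (-240/589)·361/144 + 81/1364·484/81 + 1·1 = 1/3 ✓
b·Ac: 81/1364·(-341/702) + 1·61/312 = 1/6 ✓
b·c³: (-240/589)·6859/1728 + 81/1364·10648/729 + 1·1 = 1/4 ✓
b·(c∘Ac): 81/1364·(-3751/3159) + 1·61/312 = 1/8 ✓
b·Ac²: 81/1364·(-6479/8424) + 1·161/1248 = 1/12 ✓
b·A²c: 1·1/24 = 1/24 ✓; 4 stages ⇒ order 4.

4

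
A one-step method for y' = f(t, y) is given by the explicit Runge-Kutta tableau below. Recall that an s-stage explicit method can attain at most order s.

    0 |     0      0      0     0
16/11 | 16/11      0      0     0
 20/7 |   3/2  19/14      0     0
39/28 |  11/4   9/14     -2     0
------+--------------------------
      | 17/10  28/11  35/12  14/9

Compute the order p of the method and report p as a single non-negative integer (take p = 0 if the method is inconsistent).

b = (17/10, 28/11, 35/12, 14/9)
c = (0, 16/11, 20/7, 39/28)
Ac = (0, 0, 152/77, -368/77)
Σ b_i: 17/10·1 + 28/11·1 + 35/12·1 + 14/9·1 = 17261/1980 ≠ 1 ⇒ order 0.

0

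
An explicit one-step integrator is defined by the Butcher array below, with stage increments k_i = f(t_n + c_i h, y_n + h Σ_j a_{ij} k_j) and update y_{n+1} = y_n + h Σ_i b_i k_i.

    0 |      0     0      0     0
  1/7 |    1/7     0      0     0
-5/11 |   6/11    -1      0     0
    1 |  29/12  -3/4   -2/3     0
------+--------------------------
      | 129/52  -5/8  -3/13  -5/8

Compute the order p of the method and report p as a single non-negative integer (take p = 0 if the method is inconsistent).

1

b = (129/52, -5/8, -3/13, -5/8)
c = (0, 1/7, -5/11, 1)
Ac = (0, 0, -1/7, 181/924)
Σ b_i: 129/52·1 + (-5/8)·1 + (-3/13)·1 + (-5/8)·1 = 1 ✓
b·c: (-5/8)·1/7 + (-3/13)·(-5/11) + (-5/8)·1 = -610/1001 ≠ 1/2 ⇒ order 1.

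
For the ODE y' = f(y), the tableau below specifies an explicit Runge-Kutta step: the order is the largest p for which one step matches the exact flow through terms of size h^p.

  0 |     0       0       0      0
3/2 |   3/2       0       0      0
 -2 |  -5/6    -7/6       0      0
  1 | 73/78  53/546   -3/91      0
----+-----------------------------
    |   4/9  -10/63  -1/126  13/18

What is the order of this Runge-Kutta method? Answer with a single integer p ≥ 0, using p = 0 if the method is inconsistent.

b = (4/9, -10/63, -1/126, 13/18)
c = (0, 3/2, -2, 1)
Ac = (0, 0, -7/4, 11/52)
Σ b_i: 4/9·1 + (-10/63)·1 + (-1/126)·1 + 13/18·1 = 1 ✓
b·c: (-10/63)·3/2 + (-1/126)·(-2) + 13/18·1 = 1/2 ✓
b·c²: (-10/63)·9/4 + (-1/126)·4 + 13/18·1 = 1/3 ✓
b·Ac: (-1/126)·(-7/4) + 13/18·11/52 = 1/6 ✓
b·c³: (-10/63)·27/8 + (-1/126)·(-8) + 13/18·1 = 1/4 ✓
b·(c∘Ac): (-1/126)·7/2 + 13/18·11/52 = 1/8 ✓
b·Ac²: (-1/126)·(-21/8) + 13/18·9/104 = 1/12 ✓
b·A²c: 13/18·3/52 = 1/24 ✓; 4 stages ⇒ order 4.

4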